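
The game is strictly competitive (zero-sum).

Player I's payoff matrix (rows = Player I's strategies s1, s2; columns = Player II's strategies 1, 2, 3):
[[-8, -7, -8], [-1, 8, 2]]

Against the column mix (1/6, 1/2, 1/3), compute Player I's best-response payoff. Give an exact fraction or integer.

s1: (-8)·(1/6) + (-7)·(1/2) + (-8)·(1/3) = -15/2.
s2: (-1)·(1/6) + (8)·(1/2) + (2)·(1/3) = 9/2.
The best pure response is s2 with expected payoff 9/2.

9/2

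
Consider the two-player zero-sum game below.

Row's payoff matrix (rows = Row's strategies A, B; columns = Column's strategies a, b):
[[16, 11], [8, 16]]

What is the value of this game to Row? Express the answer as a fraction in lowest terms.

Row minima are 11 and 8, so Row's maximin is 11; column maxima are 16 and 16, so Column's minimax is 16. These differ, so the equilibrium is in mixed strategies.
Let Row play A with probability p. Column is indifferent when 16p + 8(1−p) = 11p + 16(1−p), giving p = 8/13.
Let Column play a with probability q. Row is indifferent when 16q + 11(1−q) = 8q + 16(1−q), giving q = 5/13.
The value is 16·(5/13) + (11)·(8/13) = 168/13.

168/13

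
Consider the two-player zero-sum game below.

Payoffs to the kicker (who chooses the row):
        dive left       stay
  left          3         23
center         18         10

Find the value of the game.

96/7

Row minima are 3 and 10, so the kicker's maximin is 10; column maxima are 18 and 23, so the goalkeeper's minimax is 18. These differ, so the equilibrium is in mixed strategies.
Let the kicker play left with probability p. The goalkeeper is indifferent when 3p + 18(1−p) = 23p + 10(1−p), giving p = 2/7.
Let the goalkeeper play dive left with probability q. The kicker is indifferent when 3q + 23(1−q) = 18q + 10(1−q), giving q = 13/28.
The value is 3·(13/28) + (23)·(15/28) = 96/7.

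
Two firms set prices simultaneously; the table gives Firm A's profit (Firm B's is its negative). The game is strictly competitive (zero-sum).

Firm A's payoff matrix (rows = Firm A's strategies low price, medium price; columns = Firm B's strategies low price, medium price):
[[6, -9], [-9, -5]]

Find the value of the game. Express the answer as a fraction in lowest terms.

Row minima are -9 and -9, so Firm A's maximin is -9; column maxima are 6 and -5, so Firm B's minimax is -5. These differ, so the equilibrium is in mixed strategies.
Let Firm A play low price with probability p. Firm B is indifferent when 6p − 9(1−p) = −9p − 5(1−p), giving p = 4/19.
Let Firm B play low price with probability q. Firm A is indifferent when 6q − 9(1−q) = −9q − 5(1−q), giving q = 4/19.
The value is 6·(4/19) + (-9)·(15/19) = -111/19.

-111/19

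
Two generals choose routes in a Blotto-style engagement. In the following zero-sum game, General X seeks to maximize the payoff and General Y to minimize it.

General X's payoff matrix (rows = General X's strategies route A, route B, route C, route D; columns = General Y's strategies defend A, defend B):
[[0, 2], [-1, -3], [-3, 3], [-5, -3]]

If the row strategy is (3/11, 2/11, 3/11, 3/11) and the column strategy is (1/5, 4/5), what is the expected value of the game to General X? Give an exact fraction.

-26/55

Against (1/5, 4/5), each row's expected payoff is route A: 8/5; route B: -13/5; route C: 9/5; route D: -17/5.
Taking the (3/11, 2/11, 3/11, 3/11)-weighted average: (3/11)·(8/5) + (2/11)·(-13/5) + (3/11)·(9/5) + (3/11)·(-17/5) = -26/55.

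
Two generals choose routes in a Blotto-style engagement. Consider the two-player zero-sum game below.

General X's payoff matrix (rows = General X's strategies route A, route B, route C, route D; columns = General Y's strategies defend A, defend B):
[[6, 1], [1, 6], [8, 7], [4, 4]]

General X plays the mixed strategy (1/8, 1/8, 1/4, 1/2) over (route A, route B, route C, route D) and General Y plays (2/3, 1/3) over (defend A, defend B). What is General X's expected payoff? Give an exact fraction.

115/24

Against (2/3, 1/3), each row's expected payoff is route A: 13/3; route B: 8/3; route C: 23/3; route D: 4.
Taking the (1/8, 1/8, 1/4, 1/2)-weighted average: (1/8)·(13/3) + (1/8)·(8/3) + (1/4)·(23/3) + (1/2)·(4) = 115/24.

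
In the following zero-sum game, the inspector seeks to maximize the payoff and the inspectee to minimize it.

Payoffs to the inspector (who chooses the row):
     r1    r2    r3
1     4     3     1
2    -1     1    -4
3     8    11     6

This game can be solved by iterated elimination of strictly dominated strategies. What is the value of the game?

6

Column r1 is strictly dominated by r3 for the inspectee (1<4, -4<-1, 6<8); eliminate r1.
Column r2 is strictly dominated by r3 for the inspectee (1<3, -4<1, 6<11); eliminate r2.
Row 2 is strictly dominated by row 1 (1>-4); eliminate 2.
Row 1 is strictly dominated by row 3 (6>1); eliminate 1.
Only (3, r3) remains, with payoff 6.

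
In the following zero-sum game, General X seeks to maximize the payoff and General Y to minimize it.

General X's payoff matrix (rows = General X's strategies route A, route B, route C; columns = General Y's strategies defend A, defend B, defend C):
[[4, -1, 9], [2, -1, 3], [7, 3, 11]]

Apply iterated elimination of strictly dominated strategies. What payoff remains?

3

Column defend C is strictly dominated by defend A for General Y (4<9, 2<3, 7<11); eliminate defend C.
Row route B is strictly dominated by row route C (7>2, 3>-1); eliminate route B.
Column defend A is strictly dominated by defend B for General Y (-1<4, 3<7); eliminate defend A.
Row route A is strictly dominated by row route C (3>-1); eliminate route A.
Only (route C, defend B) remains, with payoff 3.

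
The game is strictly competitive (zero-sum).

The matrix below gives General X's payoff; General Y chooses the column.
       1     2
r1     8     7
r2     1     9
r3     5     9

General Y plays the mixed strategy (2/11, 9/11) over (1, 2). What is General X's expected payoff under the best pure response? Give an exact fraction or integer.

r1: (8)·(2/11) + (7)·(9/11) = 79/11.
r2: (1)·(2/11) + (9)·(9/11) = 83/11.
r3: (5)·(2/11) + (9)·(9/11) = 91/11.
The best pure response is r3 with expected payoff 91/11.

91/11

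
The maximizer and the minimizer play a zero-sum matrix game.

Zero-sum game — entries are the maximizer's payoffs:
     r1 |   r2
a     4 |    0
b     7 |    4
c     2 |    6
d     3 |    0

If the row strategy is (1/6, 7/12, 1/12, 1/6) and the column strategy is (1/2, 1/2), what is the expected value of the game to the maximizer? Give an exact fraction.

33/8

Against (1/2, 1/2), each row's expected payoff is a: 2; b: 11/2; c: 4; d: 3/2.
Taking the (1/6, 7/12, 1/12, 1/6)-weighted average: (1/6)·(2) + (7/12)·(11/2) + (1/12)·(4) + (1/6)·(3/2) = 33/8.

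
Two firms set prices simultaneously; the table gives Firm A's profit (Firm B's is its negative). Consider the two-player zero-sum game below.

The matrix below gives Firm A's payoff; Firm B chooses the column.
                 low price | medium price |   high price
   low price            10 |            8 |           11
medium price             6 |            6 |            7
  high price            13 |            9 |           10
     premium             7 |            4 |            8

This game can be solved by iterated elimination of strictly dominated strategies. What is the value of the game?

9

Column high price is strictly dominated by medium price for Firm B (8<11, 6<7, 9<10, 4<8); eliminate high price.
Row premium is strictly dominated by row low price (10>7, 8>4); eliminate premium.
Row medium price is strictly dominated by row low price (10>6, 8>6); eliminate medium price.
Column low price is strictly dominated by medium price for Firm B (8<10, 9<13); eliminate low price.
Row low price is strictly dominated by row high price (9>8); eliminate low price.
Only (high price, medium price) remains, with payoff 9.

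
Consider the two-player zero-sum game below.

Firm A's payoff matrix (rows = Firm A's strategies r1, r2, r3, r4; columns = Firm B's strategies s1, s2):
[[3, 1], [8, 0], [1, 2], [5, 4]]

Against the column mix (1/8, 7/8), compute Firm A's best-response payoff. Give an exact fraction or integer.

r1: (3)·(1/8) + (1)·(7/8) = 5/4.
r2: (8)·(1/8) + (0)·(7/8) = 1.
r3: (1)·(1/8) + (2)·(7/8) = 15/8.
r4: (5)·(1/8) + (4)·(7/8) = 33/8.
The best pure response is r4 with expected payoff 33/8.

33/8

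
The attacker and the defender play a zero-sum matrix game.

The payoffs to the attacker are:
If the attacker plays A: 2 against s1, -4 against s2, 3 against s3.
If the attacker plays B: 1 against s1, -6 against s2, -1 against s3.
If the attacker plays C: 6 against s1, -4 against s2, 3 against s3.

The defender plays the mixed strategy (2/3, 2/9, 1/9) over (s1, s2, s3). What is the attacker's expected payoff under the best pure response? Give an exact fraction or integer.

A: (2)·(2/3) + (-4)·(2/9) + (3)·(1/9) = 7/9.
B: (1)·(2/3) + (-6)·(2/9) + (-1)·(1/9) = -7/9.
C: (6)·(2/3) + (-4)·(2/9) + (3)·(1/9) = 31/9.
The best pure response is C with expected payoff 31/9.

31/9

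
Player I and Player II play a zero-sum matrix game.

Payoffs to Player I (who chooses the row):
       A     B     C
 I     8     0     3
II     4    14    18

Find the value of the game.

Column C is strictly dominated by B for Player II (it gives Player I more in every row).
The remaining 2×2 game on (I, II) × (A, B) has no saddle point. Let Player I play I with probability p; indifference gives 8p + 4(1−p) = 14(1−p), so p = 5/9.
Similarly Player II's optimal q on A is 7/9, and the value is 8·(7/9) + (0)·(2/9) = 56/9.

56/9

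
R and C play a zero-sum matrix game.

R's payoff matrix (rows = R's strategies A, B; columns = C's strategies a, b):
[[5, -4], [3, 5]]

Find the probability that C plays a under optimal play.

Row minima are -4 and 3, so R's maximin is 3; column maxima are 5 and 5, so C's minimax is 5. These differ, so the equilibrium is in mixed strategies.
Let C play a with probability q. R is indifferent when 5q − 4(1−q) = 3q + 5(1−q), giving q = 9/11.

9/11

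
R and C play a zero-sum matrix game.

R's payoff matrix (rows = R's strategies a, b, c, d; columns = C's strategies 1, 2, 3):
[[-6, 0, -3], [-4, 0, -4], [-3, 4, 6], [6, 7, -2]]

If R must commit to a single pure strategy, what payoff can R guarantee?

The worst-case payoff for each row is a: -6, b: -4, c: -3, d: -2.
The best of these is -2.

-2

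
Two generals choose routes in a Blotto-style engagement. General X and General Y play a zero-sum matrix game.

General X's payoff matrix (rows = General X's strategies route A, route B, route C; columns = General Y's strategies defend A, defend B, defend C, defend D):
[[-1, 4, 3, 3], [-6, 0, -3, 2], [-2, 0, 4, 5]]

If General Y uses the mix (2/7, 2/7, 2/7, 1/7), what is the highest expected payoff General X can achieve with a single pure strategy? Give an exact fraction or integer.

route A: (-1)·(2/7) + (4)·(2/7) + (3)·(2/7) + (3)·(1/7) = 15/7.
route B: (-6)·(2/7) + (0)·(2/7) + (-3)·(2/7) + (2)·(1/7) = -16/7.
route C: (-2)·(2/7) + (0)·(2/7) + (4)·(2/7) + (5)·(1/7) = 9/7.
The best pure response is route A with expected payoff 15/7.

15/7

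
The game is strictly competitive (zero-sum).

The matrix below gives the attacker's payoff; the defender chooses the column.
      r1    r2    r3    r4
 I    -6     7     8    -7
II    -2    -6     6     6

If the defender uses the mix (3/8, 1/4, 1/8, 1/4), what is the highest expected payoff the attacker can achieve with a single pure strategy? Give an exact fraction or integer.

I: (-6)·(3/8) + (7)·(1/4) + (8)·(1/8) + (-7)·(1/4) = -5/4.
II: (-2)·(3/8) + (-6)·(1/4) + (6)·(1/8) + (6)·(1/4) = 0.
The best pure response is II with expected payoff 0.

0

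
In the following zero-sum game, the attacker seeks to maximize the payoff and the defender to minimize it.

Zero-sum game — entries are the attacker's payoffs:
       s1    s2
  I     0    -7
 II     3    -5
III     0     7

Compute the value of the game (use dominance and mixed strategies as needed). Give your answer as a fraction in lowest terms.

Row I is strictly dominated by row II, so the attacker never plays it.
The remaining 2×2 game on (II, III) × (s1, s2) has no saddle point. Let the attacker play II with probability p; indifference gives 3p = −5p + 7(1−p), so p = 7/15.
Similarly the defender's optimal q on s1 is 4/5, and the value is 3·(4/5) + (-5)·(1/5) = 7/5.

7/5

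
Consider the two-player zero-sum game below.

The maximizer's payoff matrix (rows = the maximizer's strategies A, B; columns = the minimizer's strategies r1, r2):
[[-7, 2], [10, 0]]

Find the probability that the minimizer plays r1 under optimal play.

2/19

Row minima are -7 and 0, so the maximizer's maximin is 0; column maxima are 10 and 2, so the minimizer's minimax is 2. These differ, so the equilibrium is in mixed strategies.
Let the minimizer play r1 with probability q. The maximizer is indifferent when −7q + 2(1−q) = 10q, giving q = 2/19.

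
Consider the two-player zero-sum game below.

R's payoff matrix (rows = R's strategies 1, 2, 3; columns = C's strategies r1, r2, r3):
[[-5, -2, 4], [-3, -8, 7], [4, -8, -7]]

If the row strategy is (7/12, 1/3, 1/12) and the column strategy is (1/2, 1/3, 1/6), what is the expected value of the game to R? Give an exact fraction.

Against (1/2, 1/3, 1/6), each row's expected payoff is 1: -5/2; 2: -3; 3: -11/6.
Taking the (7/12, 1/3, 1/12)-weighted average: (7/12)·(-5/2) + (1/3)·(-3) + (1/12)·(-11/6) = -47/18.

-47/18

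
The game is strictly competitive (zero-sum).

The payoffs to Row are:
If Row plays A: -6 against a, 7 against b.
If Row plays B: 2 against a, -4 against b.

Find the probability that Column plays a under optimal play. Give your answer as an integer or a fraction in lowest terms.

11/19

Row minima are -6 and -4, so Row's maximin is -4; column maxima are 2 and 7, so Column's minimax is 2. These differ, so the equilibrium is in mixed strategies.
Let Column play a with probability q. Row is indifferent when −6q + 7(1−q) = 2q − 4(1−q), giving q = 11/19.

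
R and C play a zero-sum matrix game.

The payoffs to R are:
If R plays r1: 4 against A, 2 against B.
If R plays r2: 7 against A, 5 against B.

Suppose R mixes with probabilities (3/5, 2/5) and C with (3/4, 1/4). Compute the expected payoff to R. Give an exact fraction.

Against (3/4, 1/4), each row's expected payoff is r1: 7/2; r2: 13/2.
Taking the (3/5, 2/5)-weighted average: (3/5)·(7/2) + (2/5)·(13/2) = 47/10.

47/10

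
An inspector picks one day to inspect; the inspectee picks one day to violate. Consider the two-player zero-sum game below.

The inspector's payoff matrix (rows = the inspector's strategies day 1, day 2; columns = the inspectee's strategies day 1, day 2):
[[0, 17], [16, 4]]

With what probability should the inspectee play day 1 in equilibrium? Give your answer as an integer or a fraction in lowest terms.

Row minima are 0 and 4, so the inspector's maximin is 4; column maxima are 16 and 17, so the inspectee's minimax is 16. These differ, so the equilibrium is in mixed strategies.
Let the inspectee play day 1 with probability q. The inspector is indifferent when 17(1−q) = 16q + 4(1−q), giving q = 13/29.

13/29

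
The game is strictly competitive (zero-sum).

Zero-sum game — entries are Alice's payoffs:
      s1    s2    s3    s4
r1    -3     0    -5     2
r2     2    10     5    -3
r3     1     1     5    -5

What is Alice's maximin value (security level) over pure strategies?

-3

The worst-case payoff for each row is r1: -5, r2: -3, r3: -5.
The best of these is -3.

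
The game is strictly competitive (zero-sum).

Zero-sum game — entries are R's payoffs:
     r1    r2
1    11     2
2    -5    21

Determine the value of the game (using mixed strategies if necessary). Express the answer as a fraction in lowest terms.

241/35

Row minima are 2 and -5, so R's maximin is 2; column maxima are 11 and 21, so C's minimax is 11. These differ, so the equilibrium is in mixed strategies.
Let R play 1 with probability p. C is indifferent when 11p − 5(1−p) = 2p + 21(1−p), giving p = 26/35.
Let C play r1 with probability q. R is indifferent when 11q + 2(1−q) = −5q + 21(1−q), giving q = 19/35.
The value is 11·(19/35) + (2)·(16/35) = 241/35.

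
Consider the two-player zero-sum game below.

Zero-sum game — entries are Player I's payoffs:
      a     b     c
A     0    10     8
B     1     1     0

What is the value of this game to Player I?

8/9

Column b is strictly dominated by c for Player II (it gives Player I more in every row).
The remaining 2×2 game on (A, B) × (a, c) has no saddle point. Let Player I play A with probability p; indifference gives (1−p) = 8p, so p = 1/9.
Similarly Player II's optimal q on a is 8/9, and the value is 0·(8/9) + (8)·(1/9) = 8/9.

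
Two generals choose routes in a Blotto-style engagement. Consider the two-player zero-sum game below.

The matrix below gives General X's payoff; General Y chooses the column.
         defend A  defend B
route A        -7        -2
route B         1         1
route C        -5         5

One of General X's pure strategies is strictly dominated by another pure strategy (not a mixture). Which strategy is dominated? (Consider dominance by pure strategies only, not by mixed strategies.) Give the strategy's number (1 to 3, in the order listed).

1

Compare route A with route B: 1 > -7, 1 > -2.
So route B strictly dominates route A for General X; route A is strictly dominated.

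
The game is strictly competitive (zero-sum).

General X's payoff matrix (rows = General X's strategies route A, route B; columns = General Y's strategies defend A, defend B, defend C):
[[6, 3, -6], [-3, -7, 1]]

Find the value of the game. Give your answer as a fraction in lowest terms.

Column defend A is strictly dominated by defend B for General Y (it gives General X more in every row).
The remaining 2×2 game on (route A, route B) × (defend B, defend C) has no saddle point. Let General X play route A with probability p; indifference gives 3p − 7(1−p) = −6p + (1−p), so p = 8/17.
Similarly General Y's optimal q on defend B is 7/17, and the value is 3·(7/17) + (-6)·(10/17) = -39/17.

-39/17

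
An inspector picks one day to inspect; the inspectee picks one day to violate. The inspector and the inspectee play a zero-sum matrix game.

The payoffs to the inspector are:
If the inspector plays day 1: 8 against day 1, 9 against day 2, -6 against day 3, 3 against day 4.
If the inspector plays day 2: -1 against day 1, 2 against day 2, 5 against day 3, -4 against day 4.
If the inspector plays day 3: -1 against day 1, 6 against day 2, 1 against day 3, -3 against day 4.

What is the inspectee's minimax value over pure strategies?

The worst case (largest entry) in each column is day 1: 8, day 2: 9, day 3: 5, day 4: 3.
The best (smallest) of these is 3.

3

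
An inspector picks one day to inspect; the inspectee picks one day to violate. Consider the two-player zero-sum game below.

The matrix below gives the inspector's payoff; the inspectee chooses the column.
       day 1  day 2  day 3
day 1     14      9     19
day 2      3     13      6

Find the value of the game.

31/3

Column day 3 is strictly dominated by day 1 for the inspectee (it gives the inspector more in every row).
The remaining 2×2 game on (day 1, day 2) × (day 1, day 2) has no saddle point. Let the inspector play day 1 with probability p; indifference gives 14p + 3(1−p) = 9p + 13(1−p), so p = 2/3.
Similarly the inspectee's optimal q on day 1 is 4/15, and the value is 14·(4/15) + (9)·(11/15) = 31/3.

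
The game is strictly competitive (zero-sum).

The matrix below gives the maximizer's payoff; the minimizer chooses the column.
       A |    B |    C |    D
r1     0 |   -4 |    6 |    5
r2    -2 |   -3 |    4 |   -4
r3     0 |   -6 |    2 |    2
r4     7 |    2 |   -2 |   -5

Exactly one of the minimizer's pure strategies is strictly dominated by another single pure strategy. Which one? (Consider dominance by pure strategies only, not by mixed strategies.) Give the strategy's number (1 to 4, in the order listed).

The minimizer prefers columns that give the maximizer less. Compare A with B: -4 < 0, -3 < -2, -6 < 0, 2 < 7.
So B strictly dominates A for the minimizer; A is strictly dominated.

1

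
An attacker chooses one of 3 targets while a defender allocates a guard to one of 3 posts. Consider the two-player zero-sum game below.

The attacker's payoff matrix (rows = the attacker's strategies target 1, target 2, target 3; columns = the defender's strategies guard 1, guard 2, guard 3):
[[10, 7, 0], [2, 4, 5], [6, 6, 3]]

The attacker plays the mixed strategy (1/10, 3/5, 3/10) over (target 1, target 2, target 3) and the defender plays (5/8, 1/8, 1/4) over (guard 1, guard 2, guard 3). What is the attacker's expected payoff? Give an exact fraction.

Against (5/8, 1/8, 1/4), each row's expected payoff is target 1: 57/8; target 2: 3; target 3: 21/4.
Taking the (1/10, 3/5, 3/10)-weighted average: (1/10)·(57/8) + (3/5)·(3) + (3/10)·(21/4) = 327/80.

327/80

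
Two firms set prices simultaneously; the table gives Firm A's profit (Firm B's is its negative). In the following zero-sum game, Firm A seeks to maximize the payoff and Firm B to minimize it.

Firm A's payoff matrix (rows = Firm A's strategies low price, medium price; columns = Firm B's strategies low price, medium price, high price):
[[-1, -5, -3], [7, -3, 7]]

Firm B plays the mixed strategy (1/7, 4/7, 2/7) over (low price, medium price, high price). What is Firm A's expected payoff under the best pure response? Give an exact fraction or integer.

9/7

low price: (-1)·(1/7) + (-5)·(4/7) + (-3)·(2/7) = -27/7.
medium price: (7)·(1/7) + (-3)·(4/7) + (7)·(2/7) = 9/7.
The best pure response is medium price with expected payoff 9/7.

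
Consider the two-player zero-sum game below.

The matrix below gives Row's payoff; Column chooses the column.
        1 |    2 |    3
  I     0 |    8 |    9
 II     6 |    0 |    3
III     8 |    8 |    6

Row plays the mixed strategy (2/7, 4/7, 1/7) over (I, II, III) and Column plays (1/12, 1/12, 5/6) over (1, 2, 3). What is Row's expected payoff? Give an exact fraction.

Against (1/12, 1/12, 5/6), each row's expected payoff is I: 49/6; II: 3; III: 19/3.
Taking the (2/7, 4/7, 1/7)-weighted average: (2/7)·(49/6) + (4/7)·(3) + (1/7)·(19/3) = 104/21.

104/21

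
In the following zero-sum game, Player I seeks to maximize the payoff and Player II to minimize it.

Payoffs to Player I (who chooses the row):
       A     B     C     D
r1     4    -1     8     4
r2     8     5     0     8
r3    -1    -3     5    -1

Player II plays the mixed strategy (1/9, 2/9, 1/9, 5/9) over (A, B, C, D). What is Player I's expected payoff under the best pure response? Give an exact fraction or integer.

58/9

r1: (4)·(1/9) + (-1)·(2/9) + (8)·(1/9) + (4)·(5/9) = 10/3.
r2: (8)·(1/9) + (5)·(2/9) + (0)·(1/9) + (8)·(5/9) = 58/9.
r3: (-1)·(1/9) + (-3)·(2/9) + (5)·(1/9) + (-1)·(5/9) = -7/9.
The best pure response is r2 with expected payoff 58/9.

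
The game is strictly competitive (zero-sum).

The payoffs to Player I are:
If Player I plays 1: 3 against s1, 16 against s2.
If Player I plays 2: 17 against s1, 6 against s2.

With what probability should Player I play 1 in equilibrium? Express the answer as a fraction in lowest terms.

Row minima are 3 and 6, so Player I's maximin is 6; column maxima are 17 and 16, so Player II's minimax is 16. These differ, so the equilibrium is in mixed strategies.
Let Player I play 1 with probability p. Player II is indifferent when 3p + 17(1−p) = 16p + 6(1−p), giving p = 11/24.

11/24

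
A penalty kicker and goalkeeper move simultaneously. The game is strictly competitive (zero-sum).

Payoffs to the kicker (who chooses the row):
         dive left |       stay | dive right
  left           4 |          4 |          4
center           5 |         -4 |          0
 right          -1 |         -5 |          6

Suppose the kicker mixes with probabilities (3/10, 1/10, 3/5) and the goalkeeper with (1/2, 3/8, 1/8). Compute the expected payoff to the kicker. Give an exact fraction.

13/40

Against (1/2, 3/8, 1/8), each row's expected payoff is left: 4; center: 1; right: -13/8.
Taking the (3/10, 1/10, 3/5)-weighted average: (3/10)·(4) + (1/10)·(1) + (3/5)·(-13/8) = 13/40.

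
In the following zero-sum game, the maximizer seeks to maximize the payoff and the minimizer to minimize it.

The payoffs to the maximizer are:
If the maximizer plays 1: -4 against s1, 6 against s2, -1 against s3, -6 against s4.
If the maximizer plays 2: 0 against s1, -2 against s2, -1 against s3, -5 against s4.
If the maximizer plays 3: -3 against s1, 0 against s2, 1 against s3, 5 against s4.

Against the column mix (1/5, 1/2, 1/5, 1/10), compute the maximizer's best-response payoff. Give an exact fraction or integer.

7/5

1: (-4)·(1/5) + (6)·(1/2) + (-1)·(1/5) + (-6)·(1/10) = 7/5.
2: (0)·(1/5) + (-2)·(1/2) + (-1)·(1/5) + (-5)·(1/10) = -17/10.
3: (-3)·(1/5) + (0)·(1/2) + (1)·(1/5) + (5)·(1/10) = 1/10.
The best pure response is 1 with expected payoff 7/5.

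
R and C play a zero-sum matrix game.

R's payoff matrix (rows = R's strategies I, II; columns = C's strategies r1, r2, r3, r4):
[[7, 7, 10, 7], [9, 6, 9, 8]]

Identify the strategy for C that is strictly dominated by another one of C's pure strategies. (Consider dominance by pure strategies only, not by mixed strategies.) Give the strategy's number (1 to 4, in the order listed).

3

C prefers columns that give R less. Compare r3 with r2: 7 < 10, 6 < 9.
So r2 strictly dominates r3 for C; r3 is strictly dominated.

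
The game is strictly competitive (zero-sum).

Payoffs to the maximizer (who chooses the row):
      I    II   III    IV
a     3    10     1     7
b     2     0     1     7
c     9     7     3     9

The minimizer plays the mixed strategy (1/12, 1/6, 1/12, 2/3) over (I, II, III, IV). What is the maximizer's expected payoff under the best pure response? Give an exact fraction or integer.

a: (3)·(1/12) + (10)·(1/6) + (1)·(1/12) + (7)·(2/3) = 20/3.
b: (2)·(1/12) + (0)·(1/6) + (1)·(1/12) + (7)·(2/3) = 59/12.
c: (9)·(1/12) + (7)·(1/6) + (3)·(1/12) + (9)·(2/3) = 49/6.
The best pure response is c with expected payoff 49/6.

49/6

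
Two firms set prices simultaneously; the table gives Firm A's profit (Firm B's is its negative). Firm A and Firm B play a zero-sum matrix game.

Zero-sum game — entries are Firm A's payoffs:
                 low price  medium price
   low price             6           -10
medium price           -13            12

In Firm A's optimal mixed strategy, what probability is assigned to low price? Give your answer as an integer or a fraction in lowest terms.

Row minima are -10 and -13, so Firm A's maximin is -10; column maxima are 6 and 12, so Firm B's minimax is 6. These differ, so the equilibrium is in mixed strategies.
Let Firm A play low price with probability p. Firm B is indifferent when 6p − 13(1−p) = −10p + 12(1−p), giving p = 25/41.

25/41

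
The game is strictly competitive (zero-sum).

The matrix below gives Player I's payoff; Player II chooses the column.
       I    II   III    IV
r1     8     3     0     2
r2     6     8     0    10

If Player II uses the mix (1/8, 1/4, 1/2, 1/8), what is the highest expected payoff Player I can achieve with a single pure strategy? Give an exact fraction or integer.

r1: (8)·(1/8) + (3)·(1/4) + (0)·(1/2) + (2)·(1/8) = 2.
r2: (6)·(1/8) + (8)·(1/4) + (0)·(1/2) + (10)·(1/8) = 4.
The best pure response is r2 with expected payoff 4.

4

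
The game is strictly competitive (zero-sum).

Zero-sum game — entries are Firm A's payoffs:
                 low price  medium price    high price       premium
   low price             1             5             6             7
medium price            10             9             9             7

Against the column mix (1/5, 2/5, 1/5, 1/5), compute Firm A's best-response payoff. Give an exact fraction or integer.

low price: (1)·(1/5) + (5)·(2/5) + (6)·(1/5) + (7)·(1/5) = 24/5.
medium price: (10)·(1/5) + (9)·(2/5) + (9)·(1/5) + (7)·(1/5) = 44/5.
The best pure response is medium price with expected payoff 44/5.

44/5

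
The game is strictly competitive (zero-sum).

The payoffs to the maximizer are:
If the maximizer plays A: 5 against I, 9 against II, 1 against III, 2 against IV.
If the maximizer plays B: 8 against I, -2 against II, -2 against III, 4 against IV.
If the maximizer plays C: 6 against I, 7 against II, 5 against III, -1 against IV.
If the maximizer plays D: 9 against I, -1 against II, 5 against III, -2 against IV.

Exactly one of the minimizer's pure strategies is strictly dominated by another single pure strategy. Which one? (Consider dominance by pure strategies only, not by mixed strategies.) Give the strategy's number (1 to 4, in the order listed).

1

The minimizer prefers columns that give the maximizer less. Compare I with III: 1 < 5, -2 < 8, 5 < 6, 5 < 9.
So III strictly dominates I for the minimizer; I is strictly dominated.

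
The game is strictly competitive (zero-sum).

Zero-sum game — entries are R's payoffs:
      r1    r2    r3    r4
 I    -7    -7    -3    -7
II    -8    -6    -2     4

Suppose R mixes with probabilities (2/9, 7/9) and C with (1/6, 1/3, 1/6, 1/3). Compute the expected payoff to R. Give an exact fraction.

-29/9

Against (1/6, 1/3, 1/6, 1/3), each row's expected payoff is I: -19/3; II: -7/3.
Taking the (2/9, 7/9)-weighted average: (2/9)·(-19/3) + (7/9)·(-7/3) = -29/9.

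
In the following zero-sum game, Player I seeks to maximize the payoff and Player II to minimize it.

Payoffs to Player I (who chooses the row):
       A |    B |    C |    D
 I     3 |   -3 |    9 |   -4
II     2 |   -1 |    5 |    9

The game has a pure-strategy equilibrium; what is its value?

-1

Row minima: -4, -1 → Player I's maximin is -1.
Column maxima: 3, -1, 9, 9 → Player II's minimax is -1.
They coincide at (II, B), so the value is -1.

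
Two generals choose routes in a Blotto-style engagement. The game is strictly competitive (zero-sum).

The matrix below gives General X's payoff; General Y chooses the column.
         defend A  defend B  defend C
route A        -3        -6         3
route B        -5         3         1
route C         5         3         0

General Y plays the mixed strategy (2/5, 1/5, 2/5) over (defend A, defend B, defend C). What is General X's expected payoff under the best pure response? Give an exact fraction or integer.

route A: (-3)·(2/5) + (-6)·(1/5) + (3)·(2/5) = -6/5.
route B: (-5)·(2/5) + (3)·(1/5) + (1)·(2/5) = -1.
route C: (5)·(2/5) + (3)·(1/5) + (0)·(2/5) = 13/5.
The best pure response is route C with expected payoff 13/5.

13/5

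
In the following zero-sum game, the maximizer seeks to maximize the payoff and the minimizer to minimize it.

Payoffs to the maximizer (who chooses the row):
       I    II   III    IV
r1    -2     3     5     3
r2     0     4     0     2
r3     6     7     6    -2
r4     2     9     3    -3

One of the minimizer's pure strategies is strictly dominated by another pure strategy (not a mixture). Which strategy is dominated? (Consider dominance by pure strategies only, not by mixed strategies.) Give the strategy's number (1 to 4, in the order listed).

2

The minimizer prefers columns that give the maximizer less. Compare II with I: -2 < 3, 0 < 4, 6 < 7, 2 < 9.
So I strictly dominates II for the minimizer; II is strictly dominated.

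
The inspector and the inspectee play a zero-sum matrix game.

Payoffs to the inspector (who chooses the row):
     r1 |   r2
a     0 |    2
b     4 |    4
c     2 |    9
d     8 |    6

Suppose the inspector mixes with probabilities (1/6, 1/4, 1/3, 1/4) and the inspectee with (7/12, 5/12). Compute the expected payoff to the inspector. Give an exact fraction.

329/72

Against (7/12, 5/12), each row's expected payoff is a: 5/6; b: 4; c: 59/12; d: 43/6.
Taking the (1/6, 1/4, 1/3, 1/4)-weighted average: (1/6)·(5/6) + (1/4)·(4) + (1/3)·(59/12) + (1/4)·(43/6) = 329/72.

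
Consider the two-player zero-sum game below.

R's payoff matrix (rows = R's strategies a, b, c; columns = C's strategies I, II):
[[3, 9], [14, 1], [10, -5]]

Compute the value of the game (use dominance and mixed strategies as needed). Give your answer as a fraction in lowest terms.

Row c is strictly dominated by row b, so R never plays it.
The remaining 2×2 game on (a, b) × (I, II) has no saddle point. Let R play a with probability p; indifference gives 3p + 14(1−p) = 9p + (1−p), so p = 13/19.
Similarly C's optimal q on I is 8/19, and the value is 3·(8/19) + (9)·(11/19) = 123/19.

123/19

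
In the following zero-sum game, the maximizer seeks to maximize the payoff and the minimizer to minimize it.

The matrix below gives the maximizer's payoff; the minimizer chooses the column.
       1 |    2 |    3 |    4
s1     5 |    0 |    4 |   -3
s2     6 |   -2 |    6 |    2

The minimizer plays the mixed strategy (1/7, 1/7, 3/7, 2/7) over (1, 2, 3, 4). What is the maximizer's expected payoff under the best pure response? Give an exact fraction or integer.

s1: (5)·(1/7) + (0)·(1/7) + (4)·(3/7) + (-3)·(2/7) = 11/7.
s2: (6)·(1/7) + (-2)·(1/7) + (6)·(3/7) + (2)·(2/7) = 26/7.
The best pure response is s2 with expected payoff 26/7.

26/7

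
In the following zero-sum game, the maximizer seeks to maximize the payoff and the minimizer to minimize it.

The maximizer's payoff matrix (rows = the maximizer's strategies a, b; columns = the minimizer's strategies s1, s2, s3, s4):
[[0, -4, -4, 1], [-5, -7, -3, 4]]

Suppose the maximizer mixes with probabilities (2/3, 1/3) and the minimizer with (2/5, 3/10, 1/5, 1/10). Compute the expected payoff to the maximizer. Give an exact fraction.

-27/10

Against (2/5, 3/10, 1/5, 1/10), each row's expected payoff is a: -19/10; b: -43/10.
Taking the (2/3, 1/3)-weighted average: (2/3)·(-19/10) + (1/3)·(-43/10) = -27/10.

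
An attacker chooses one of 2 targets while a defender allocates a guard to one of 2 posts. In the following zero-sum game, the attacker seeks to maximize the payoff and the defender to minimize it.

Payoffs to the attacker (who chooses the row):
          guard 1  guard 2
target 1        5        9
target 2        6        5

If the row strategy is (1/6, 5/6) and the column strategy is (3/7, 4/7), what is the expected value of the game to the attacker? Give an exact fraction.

241/42

Against (3/7, 4/7), each row's expected payoff is target 1: 51/7; target 2: 38/7.
Taking the (1/6, 5/6)-weighted average: (1/6)·(51/7) + (5/6)·(38/7) = 241/42.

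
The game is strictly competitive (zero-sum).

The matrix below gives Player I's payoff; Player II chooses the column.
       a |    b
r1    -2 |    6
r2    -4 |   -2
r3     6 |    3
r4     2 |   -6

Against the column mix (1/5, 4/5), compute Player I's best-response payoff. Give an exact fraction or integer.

r1: (-2)·(1/5) + (6)·(4/5) = 22/5.
r2: (-4)·(1/5) + (-2)·(4/5) = -12/5.
r3: (6)·(1/5) + (3)·(4/5) = 18/5.
r4: (2)·(1/5) + (-6)·(4/5) = -22/5.
The best pure response is r1 with expected payoff 22/5.

22/5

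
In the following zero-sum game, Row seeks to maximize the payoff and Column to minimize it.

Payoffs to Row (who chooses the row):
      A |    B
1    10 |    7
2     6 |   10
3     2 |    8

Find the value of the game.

58/7

Row 3 is strictly dominated by row 2, so Row never plays it.
The remaining 2×2 game on (1, 2) × (A, B) has no saddle point. Let Row play 1 with probability p; indifference gives 10p + 6(1−p) = 7p + 10(1−p), so p = 4/7.
Similarly Column's optimal q on A is 3/7, and the value is 10·(3/7) + (7)·(4/7) = 58/7.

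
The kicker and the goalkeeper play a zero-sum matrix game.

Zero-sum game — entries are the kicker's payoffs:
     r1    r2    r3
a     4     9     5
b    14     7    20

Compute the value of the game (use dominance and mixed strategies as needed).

Column r3 is strictly dominated by r1 for the goalkeeper (it gives the kicker more in every row).
The remaining 2×2 game on (a, b) × (r1, r2) has no saddle point. Let the kicker play a with probability p; indifference gives 4p + 14(1−p) = 9p + 7(1−p), so p = 7/12.
Similarly the goalkeeper's optimal q on r1 is 1/6, and the value is 4·(1/6) + (9)·(5/6) = 49/6.

49/6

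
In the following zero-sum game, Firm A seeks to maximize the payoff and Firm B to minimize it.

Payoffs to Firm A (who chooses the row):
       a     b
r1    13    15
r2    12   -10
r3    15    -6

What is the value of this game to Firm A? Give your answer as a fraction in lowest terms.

303/23

Row r2 is strictly dominated by row r3, so Firm A never plays it.
The remaining 2×2 game on (r1, r3) × (a, b) has no saddle point. Let Firm A play r1 with probability p; indifference gives 13p + 15(1−p) = 15p − 6(1−p), so p = 21/23.
Similarly Firm B's optimal q on a is 21/23, and the value is 13·(21/23) + (15)·(2/23) = 303/23.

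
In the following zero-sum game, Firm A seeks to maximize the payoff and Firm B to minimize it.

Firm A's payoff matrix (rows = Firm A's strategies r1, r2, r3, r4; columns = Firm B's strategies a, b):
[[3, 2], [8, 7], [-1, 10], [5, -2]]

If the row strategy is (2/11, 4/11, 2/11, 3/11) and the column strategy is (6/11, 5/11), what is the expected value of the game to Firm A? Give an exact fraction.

536/121

Against (6/11, 5/11), each row's expected payoff is r1: 28/11; r2: 83/11; r3: 4; r4: 20/11.
Taking the (2/11, 4/11, 2/11, 3/11)-weighted average: (2/11)·(28/11) + (4/11)·(83/11) + (2/11)·(4) + (3/11)·(20/11) = 536/121.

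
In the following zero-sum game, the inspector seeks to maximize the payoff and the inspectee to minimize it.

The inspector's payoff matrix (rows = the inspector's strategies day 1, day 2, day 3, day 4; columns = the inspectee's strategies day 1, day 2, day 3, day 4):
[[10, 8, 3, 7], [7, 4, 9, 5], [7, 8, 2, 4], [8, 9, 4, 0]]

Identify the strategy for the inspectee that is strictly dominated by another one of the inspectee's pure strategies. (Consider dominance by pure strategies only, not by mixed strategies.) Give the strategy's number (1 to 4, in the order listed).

The inspectee prefers columns that give the inspector less. Compare day 1 with day 4: 7 < 10, 5 < 7, 4 < 7, 0 < 8.
So day 4 strictly dominates day 1 for the inspectee; day 1 is strictly dominated.

1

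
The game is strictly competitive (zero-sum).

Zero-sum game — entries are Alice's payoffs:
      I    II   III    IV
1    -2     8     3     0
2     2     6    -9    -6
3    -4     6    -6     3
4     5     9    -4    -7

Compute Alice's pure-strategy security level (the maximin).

The worst-case payoff for each row is 1: -2, 2: -9, 3: -6, 4: -7.
The best of these is -2.

-2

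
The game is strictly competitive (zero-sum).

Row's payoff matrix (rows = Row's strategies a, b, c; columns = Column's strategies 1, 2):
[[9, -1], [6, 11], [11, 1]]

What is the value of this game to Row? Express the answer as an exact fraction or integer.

Row a is strictly dominated by row c, so Row never plays it.
The remaining 2×2 game on (b, c) × (1, 2) has no saddle point. Let Row play b with probability p; indifference gives 6p + 11(1−p) = 11p + (1−p), so p = 2/3.
Similarly Column's optimal q on 1 is 2/3, and the value is 6·(2/3) + (11)·(1/3) = 23/3.

23/3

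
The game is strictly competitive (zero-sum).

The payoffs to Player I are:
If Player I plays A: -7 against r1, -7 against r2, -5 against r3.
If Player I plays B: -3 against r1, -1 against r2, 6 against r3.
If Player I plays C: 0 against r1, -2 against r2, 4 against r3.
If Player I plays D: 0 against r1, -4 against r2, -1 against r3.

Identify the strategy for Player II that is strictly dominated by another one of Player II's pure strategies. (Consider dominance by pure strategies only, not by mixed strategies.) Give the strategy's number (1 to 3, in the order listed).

Player II prefers columns that give Player I less. Compare r3 with r2: -7 < -5, -1 < 6, -2 < 4, -4 < -1.
So r2 strictly dominates r3 for Player II; r3 is strictly dominated.

3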